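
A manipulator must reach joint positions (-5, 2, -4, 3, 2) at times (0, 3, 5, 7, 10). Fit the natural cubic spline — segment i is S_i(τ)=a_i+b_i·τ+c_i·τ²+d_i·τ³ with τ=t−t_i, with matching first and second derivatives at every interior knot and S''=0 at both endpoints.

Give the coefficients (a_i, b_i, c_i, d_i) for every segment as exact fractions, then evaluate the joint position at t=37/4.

Δ: Δ0=7/3, Δ1=-3, Δ2=7/2, Δ3=-1/3
row 1: diag=10, rhs=-32; c'=1/5, d'=-16/5
row 2: denom=8−2·1/5=38/5; d'=(39−2·-16/5)/(38/5)=227/38
row 3: denom=10−2·5/19=180/19; d'=(-23−2·227/38)/(180/19)=-166/45
back: M3=-166/45
back: M2=227/38−5/19·-166/45=125/18
back: M1=-16/5−1/5·125/18=-413/90
M: M0=0, M1=-413/90, M2=125/18, M3=-166/45, M4=0
seg 0: a=-5, c=M0/2=0, d=(M1−M0)/(6·3)=-413/1620, b=Δ0−h0·(2M0+M1)/6=833/180
seg 1: a=2, c=M1/2=-413/180, d=(M2−M1)/(6·2)=173/180, b=Δ1−h1·(2M1+M2)/6=-203/90
seg 2: a=-4, c=M2/2=125/36, d=(M3−M2)/(6·2)=-319/360, b=Δ2−h2·(2M2+M3)/6=1/10
seg 3: a=3, c=M3/2=-83/45, d=(M4−M3)/(6·3)=83/405, b=Δ3−h3·(2M3+M4)/6=151/45
t_q=37/4 → seg 3, τ=9/4; S=3+151/45·τ+-83/45·τ²+83/405·τ³=227/64

  seg 0: a=-5 b=833/180 c=0 d=-413/1620
  seg 1: a=2 b=-203/90 c=-413/180 d=173/180
  seg 2: a=-4 b=1/10 c=125/36 d=-319/360
  seg 3: a=3 b=151/45 c=-83/45 d=83/405
S(37/4) = 227/64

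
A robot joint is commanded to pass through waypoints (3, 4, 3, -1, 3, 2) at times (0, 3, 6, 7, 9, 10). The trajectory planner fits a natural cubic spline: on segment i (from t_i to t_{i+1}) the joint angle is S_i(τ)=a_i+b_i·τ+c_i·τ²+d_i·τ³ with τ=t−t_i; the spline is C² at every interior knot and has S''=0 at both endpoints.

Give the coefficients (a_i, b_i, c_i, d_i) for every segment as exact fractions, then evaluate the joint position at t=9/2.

  seg 0: a=3 b=-5/452 c=0 d=467/12204
  seg 1: a=4 b=231/226 c=467/1356 d=-3239/12204
  seg 2: a=3 b=-1843/452 c=-231/113 d=959/452
  seg 3: a=-1 b=-407/226 c=1953/452 d=-547/452
  seg 4: a=3 b=217/226 c=-1329/452 d=443/452
S(9/2) = 19571/3616

Δ: Δ0=1/3, Δ1=-1/3, Δ2=-4, Δ3=2, Δ4=-1
row 1: diag=12, rhs=-4; c'=1/4, d'=-1/3
row 2: denom=8−3·1/4=29/4; d'=(-22−3·-1/3)/(29/4)=-84/29
row 3: denom=6−1·4/29=170/29; d'=(36−1·-84/29)/(170/29)=564/85
row 4: denom=6−2·29/85=452/85; d'=(-18−2·564/85)/(452/85)=-1329/226
back: M4=-1329/226
back: M3=564/85−29/85·-1329/226=1953/226
back: M2=-84/29−4/29·1953/226=-462/113
back: M1=-1/3−1/4·-462/113=467/678
M: M0=0, M1=467/678, M2=-462/113, M3=1953/226, M4=-1329/226, M5=0
seg 0: a=3, c=M0/2=0, d=(M1−M0)/(6·3)=467/12204, b=Δ0−h0·(2M0+M1)/6=-5/452
seg 1: a=4, c=M1/2=467/1356, d=(M2−M1)/(6·3)=-3239/12204, b=Δ1−h1·(2M1+M2)/6=231/226
seg 2: a=3, c=M2/2=-231/113, d=(M3−M2)/(6·1)=959/452, b=Δ2−h2·(2M2+M3)/6=-1843/452
seg 3: a=-1, c=M3/2=1953/452, d=(M4−M3)/(6·2)=-547/452, b=Δ3−h3·(2M3+M4)/6=-407/226
seg 4: a=3, c=M4/2=-1329/452, d=(M5−M4)/(6·1)=443/452, b=Δ4−h4·(2M4+M5)/6=217/226
t_q=9/2 → seg 1, τ=3/2; S=4+231/226·τ+467/1356·τ²+-3239/12204·τ³=19571/3616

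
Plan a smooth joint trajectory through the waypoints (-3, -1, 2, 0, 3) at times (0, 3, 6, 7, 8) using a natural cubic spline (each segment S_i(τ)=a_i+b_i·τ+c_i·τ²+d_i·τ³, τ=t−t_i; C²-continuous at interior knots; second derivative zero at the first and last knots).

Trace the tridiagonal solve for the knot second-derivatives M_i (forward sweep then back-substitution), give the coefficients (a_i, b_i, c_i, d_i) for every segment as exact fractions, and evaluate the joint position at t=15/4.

Δ: Δ0=2/3, Δ1=1, Δ2=-2, Δ3=3
row 1: diag=12, rhs=2; c'=1/4, d'=1/6
row 2: denom=8−3·1/4=29/4; d'=(-18−3·1/6)/(29/4)=-74/29
row 3: denom=4−1·4/29=112/29; d'=(30−1·-74/29)/(112/29)=59/7
back: M3=59/7
back: M2=-74/29−4/29·59/7=-26/7
back: M1=1/6−1/4·-26/7=23/21
M: M0=0, M1=23/21, M2=-26/7, M3=59/7, M4=0
seg 0: a=-3, c=M0/2=0, d=(M1−M0)/(6·3)=23/378, b=Δ0−h0·(2M0+M1)/6=5/42
seg 1: a=-1, c=M1/2=23/42, d=(M2−M1)/(6·3)=-101/378, b=Δ1−h1·(2M1+M2)/6=37/21
seg 2: a=2, c=M2/2=-13/7, d=(M3−M2)/(6·1)=85/42, b=Δ2−h2·(2M2+M3)/6=-13/6
seg 3: a=0, c=M3/2=59/14, d=(M4−M3)/(6·1)=-59/42, b=Δ3−h3·(2M3+M4)/6=4/21
t_q=15/4 → seg 1, τ=3/4; S=-1+37/21·τ+23/42·τ²+-101/378·τ³=463/896

  seg 0: a=-3 b=5/42 c=0 d=23/378
  seg 1: a=-1 b=37/21 c=23/42 d=-101/378
  seg 2: a=2 b=-13/6 c=-13/7 d=85/42
  seg 3: a=0 b=4/21 c=59/14 d=-59/42
S(15/4) = 463/896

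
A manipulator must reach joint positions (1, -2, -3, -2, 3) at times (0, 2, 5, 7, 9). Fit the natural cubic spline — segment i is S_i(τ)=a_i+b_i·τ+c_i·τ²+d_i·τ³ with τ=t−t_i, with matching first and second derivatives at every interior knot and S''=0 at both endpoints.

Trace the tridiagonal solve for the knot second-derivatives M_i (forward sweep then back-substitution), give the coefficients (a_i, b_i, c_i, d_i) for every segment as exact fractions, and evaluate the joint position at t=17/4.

Δ: Δ0=-3/2, Δ1=-1/3, Δ2=1/2, Δ3=5/2
row 1: diag=10, rhs=7; c'=3/10, d'=7/10
row 2: denom=10−3·3/10=91/10; d'=(5−3·7/10)/(91/10)=29/91
row 3: denom=8−2·20/91=688/91; d'=(12−2·29/91)/(688/91)=517/344
back: M3=517/344
back: M2=29/91−20/91·517/344=-1/86
back: M1=7/10−3/10·-1/86=121/172
M: M0=0, M1=121/172, M2=-1/86, M3=517/344, M4=0
seg 0: a=1, c=M0/2=0, d=(M1−M0)/(6·2)=121/2064, b=Δ0−h0·(2M0+M1)/6=-895/516
seg 1: a=-2, c=M1/2=121/344, d=(M2−M1)/(6·3)=-41/1032, b=Δ1−h1·(2M1+M2)/6=-133/129
seg 2: a=-3, c=M2/2=-1/172, d=(M3−M2)/(6·2)=521/4128, b=Δ2−h2·(2M2+M3)/6=7/1032
seg 3: a=-2, c=M3/2=517/688, d=(M4−M3)/(6·2)=-517/4128, b=Δ3−h3·(2M3+M4)/6=773/516
t_q=17/4 → seg 1, τ=9/4; S=-2+-133/129·τ+121/344·τ²+-41/1032·τ³=-65863/22016

  seg 0: a=1 b=-895/516 c=0 d=121/2064
  seg 1: a=-2 b=-133/129 c=121/344 d=-41/1032
  seg 2: a=-3 b=7/1032 c=-1/172 d=521/4128
  seg 3: a=-2 b=773/516 c=517/688 d=-517/4128
S(17/4) = -65863/22016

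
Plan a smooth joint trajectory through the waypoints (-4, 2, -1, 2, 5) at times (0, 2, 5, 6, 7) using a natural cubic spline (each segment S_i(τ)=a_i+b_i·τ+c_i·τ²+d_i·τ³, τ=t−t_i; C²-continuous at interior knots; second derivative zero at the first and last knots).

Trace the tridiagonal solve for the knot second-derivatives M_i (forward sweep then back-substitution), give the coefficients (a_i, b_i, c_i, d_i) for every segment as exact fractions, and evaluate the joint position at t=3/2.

  seg 0: a=-4 b=583/137 c=0 d=-43/137
  seg 1: a=2 b=67/137 c=-258/137 d=190/411
  seg 2: a=-1 b=229/137 c=312/137 d=-130/137
  seg 3: a=2 b=463/137 c=-78/137 d=26/137
S(3/2) = 1451/1096

Δ: Δ0=3, Δ1=-1, Δ2=3, Δ3=3
row 1: diag=10, rhs=-24; c'=3/10, d'=-12/5
row 2: denom=8−3·3/10=71/10; d'=(24−3·-12/5)/(71/10)=312/71
row 3: denom=4−1·10/71=274/71; d'=(0−1·312/71)/(274/71)=-156/137
back: M3=-156/137
back: M2=312/71−10/71·-156/137=624/137
back: M1=-12/5−3/10·624/137=-516/137
M: M0=0, M1=-516/137, M2=624/137, M3=-156/137, M4=0
seg 0: a=-4, c=M0/2=0, d=(M1−M0)/(6·2)=-43/137, b=Δ0−h0·(2M0+M1)/6=583/137
seg 1: a=2, c=M1/2=-258/137, d=(M2−M1)/(6·3)=190/411, b=Δ1−h1·(2M1+M2)/6=67/137
seg 2: a=-1, c=M2/2=312/137, d=(M3−M2)/(6·1)=-130/137, b=Δ2−h2·(2M2+M3)/6=229/137
seg 3: a=2, c=M3/2=-78/137, d=(M4−M3)/(6·1)=26/137, b=Δ3−h3·(2M3+M4)/6=463/137
t_q=3/2 → seg 0, τ=3/2; S=-4+583/137·τ+0·τ²+-43/137·τ³=1451/1096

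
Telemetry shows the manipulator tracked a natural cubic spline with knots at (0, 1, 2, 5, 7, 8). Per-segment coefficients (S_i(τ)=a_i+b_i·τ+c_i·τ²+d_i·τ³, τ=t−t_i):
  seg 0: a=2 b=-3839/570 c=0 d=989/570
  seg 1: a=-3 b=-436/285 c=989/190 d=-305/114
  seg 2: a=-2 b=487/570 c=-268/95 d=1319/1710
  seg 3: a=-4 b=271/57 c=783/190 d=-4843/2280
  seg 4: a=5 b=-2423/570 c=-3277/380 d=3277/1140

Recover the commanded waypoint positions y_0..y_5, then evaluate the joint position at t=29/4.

y_0=2 y_1=-3 y_2=-2 y_3=-4 y_4=5 y_5=-5
S(29/4) = 83739/24320

y_0 = S_0(0) = a_0 = 2
y_1 = S_1(0) = a_1 = -3
y_2 = S_2(0) = a_2 = -2
y_3 = S_3(0) = a_3 = -4
y_4 = S_4(0) = a_4 = 5
y_5 = S_4(1) = -5
t_q=29/4 is in segment 4 (τ=1/4); S_4(τ)=83739/24320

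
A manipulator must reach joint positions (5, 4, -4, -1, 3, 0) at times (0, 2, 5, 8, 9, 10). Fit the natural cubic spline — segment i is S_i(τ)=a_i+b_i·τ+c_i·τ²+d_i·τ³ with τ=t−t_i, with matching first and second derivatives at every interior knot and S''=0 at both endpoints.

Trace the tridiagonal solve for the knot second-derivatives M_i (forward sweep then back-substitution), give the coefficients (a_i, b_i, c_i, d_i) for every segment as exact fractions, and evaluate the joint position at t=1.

  seg 0: a=5 b=511/6162 c=0 d=-449/3081
  seg 1: a=4 b=-10265/6162 c=-898/1027 d=769/4266
  seg 2: a=-4 b=-6301/3081 c=4609/6162 d=4937/55458
  seg 3: a=-1 b=29863/6162 c=1591/1027 d=-14761/6162
  seg 4: a=3 b=2336/3081 c=-11579/2054 d=11579/6162
S(1) = 10141/2054

Δ: Δ0=-1/2, Δ1=-8/3, Δ2=1, Δ3=4, Δ4=-3
row 1: diag=10, rhs=-13; c'=3/10, d'=-13/10
row 2: denom=12−3·3/10=111/10; d'=(22−3·-13/10)/(111/10)=7/3
row 3: denom=8−3·10/37=266/37; d'=(18−3·7/3)/(266/37)=407/266
row 4: denom=4−1·37/266=1027/266; d'=(-42−1·407/266)/(1027/266)=-11579/1027
back: M4=-11579/1027
back: M3=407/266−37/266·-11579/1027=3182/1027
back: M2=7/3−10/37·3182/1027=4609/3081
back: M1=-13/10−3/10·4609/3081=-1796/1027
M: M0=0, M1=-1796/1027, M2=4609/3081, M3=3182/1027, M4=-11579/1027, M5=0
seg 0: a=5, c=M0/2=0, d=(M1−M0)/(6·2)=-449/3081, b=Δ0−h0·(2M0+M1)/6=511/6162
seg 1: a=4, c=M1/2=-898/1027, d=(M2−M1)/(6·3)=769/4266, b=Δ1−h1·(2M1+M2)/6=-10265/6162
seg 2: a=-4, c=M2/2=4609/6162, d=(M3−M2)/(6·3)=4937/55458, b=Δ2−h2·(2M2+M3)/6=-6301/3081
seg 3: a=-1, c=M3/2=1591/1027, d=(M4−M3)/(6·1)=-14761/6162, b=Δ3−h3·(2M3+M4)/6=29863/6162
seg 4: a=3, c=M4/2=-11579/2054, d=(M5−M4)/(6·1)=11579/6162, b=Δ4−h4·(2M4+M5)/6=2336/3081
t_q=1 → seg 0, τ=1; S=5+511/6162·τ+0·τ²+-449/3081·τ³=10141/2054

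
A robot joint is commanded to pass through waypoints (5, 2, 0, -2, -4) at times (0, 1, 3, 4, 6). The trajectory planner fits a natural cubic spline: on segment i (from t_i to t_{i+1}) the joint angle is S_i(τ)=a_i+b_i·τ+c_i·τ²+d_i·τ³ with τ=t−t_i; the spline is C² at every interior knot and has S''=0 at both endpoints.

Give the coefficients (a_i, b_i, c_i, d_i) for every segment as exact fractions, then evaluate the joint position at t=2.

  seg 0: a=5 b=-107/31 c=0 d=14/31
  seg 1: a=2 b=-65/31 c=42/31 d=-25/62
  seg 2: a=0 b=-47/31 c=-33/31 d=18/31
  seg 3: a=-2 b=-59/31 c=21/31 d=-7/62
S(2) = 53/62

Δ: Δ0=-3, Δ1=-1, Δ2=-2, Δ3=-1
row 1: diag=6, rhs=12; c'=1/3, d'=2
row 2: denom=6−2·1/3=16/3; d'=(-6−2·2)/(16/3)=-15/8
row 3: denom=6−1·3/16=93/16; d'=(6−1·-15/8)/(93/16)=42/31
back: M3=42/31
back: M2=-15/8−3/16·42/31=-66/31
back: M1=2−1/3·-66/31=84/31
M: M0=0, M1=84/31, M2=-66/31, M3=42/31, M4=0
seg 0: a=5, c=M0/2=0, d=(M1−M0)/(6·1)=14/31, b=Δ0−h0·(2M0+M1)/6=-107/31
seg 1: a=2, c=M1/2=42/31, d=(M2−M1)/(6·2)=-25/62, b=Δ1−h1·(2M1+M2)/6=-65/31
seg 2: a=0, c=M2/2=-33/31, d=(M3−M2)/(6·1)=18/31, b=Δ2−h2·(2M2+M3)/6=-47/31
seg 3: a=-2, c=M3/2=21/31, d=(M4−M3)/(6·2)=-7/62, b=Δ3−h3·(2M3+M4)/6=-59/31
t_q=2 → seg 1, τ=1; S=2+-65/31·τ+42/31·τ²+-25/62·τ³=53/62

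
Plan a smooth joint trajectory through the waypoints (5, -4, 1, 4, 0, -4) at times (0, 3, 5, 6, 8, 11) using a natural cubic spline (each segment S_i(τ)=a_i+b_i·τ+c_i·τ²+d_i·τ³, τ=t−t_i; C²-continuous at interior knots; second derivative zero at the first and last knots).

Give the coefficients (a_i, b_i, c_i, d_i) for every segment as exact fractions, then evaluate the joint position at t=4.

  seg 0: a=5 b=-14011/3036 c=0 d=4903/27324
  seg 1: a=-4 b=349/1518 c=4903/3036 d=-1457/6072
  seg 2: a=1 b=964/253 c=133/759 d=-68/69
  seg 3: a=4 b=914/759 c=-2111/759 d=895/1518
  seg 4: a=0 b=-720/253 c=574/759 d=-574/6831
S(4) = -14543/6072

Δ: Δ0=-3, Δ1=5/2, Δ2=3, Δ3=-2, Δ4=-4/3
row 1: diag=10, rhs=33; c'=1/5, d'=33/10
row 2: denom=6−2·1/5=28/5; d'=(3−2·33/10)/(28/5)=-9/14
row 3: denom=6−1·5/28=163/28; d'=(-30−1·-9/14)/(163/28)=-822/163
row 4: denom=10−2·56/163=1518/163; d'=(4−2·-822/163)/(1518/163)=1148/759
back: M4=1148/759
back: M3=-822/163−56/163·1148/759=-4222/759
back: M2=-9/14−5/28·-4222/759=266/759
back: M1=33/10−1/5·266/759=4903/1518
M: M0=0, M1=4903/1518, M2=266/759, M3=-4222/759, M4=1148/759, M5=0
seg 0: a=5, c=M0/2=0, d=(M1−M0)/(6·3)=4903/27324, b=Δ0−h0·(2M0+M1)/6=-14011/3036
seg 1: a=-4, c=M1/2=4903/3036, d=(M2−M1)/(6·2)=-1457/6072, b=Δ1−h1·(2M1+M2)/6=349/1518
seg 2: a=1, c=M2/2=133/759, d=(M3−M2)/(6·1)=-68/69, b=Δ2−h2·(2M2+M3)/6=964/253
seg 3: a=4, c=M3/2=-2111/759, d=(M4−M3)/(6·2)=895/1518, b=Δ3−h3·(2M3+M4)/6=914/759
seg 4: a=0, c=M4/2=574/759, d=(M5−M4)/(6·3)=-574/6831, b=Δ4−h4·(2M4+M5)/6=-720/253
t_q=4 → seg 1, τ=1; S=-4+349/1518·τ+4903/3036·τ²+-1457/6072·τ³=-14543/6072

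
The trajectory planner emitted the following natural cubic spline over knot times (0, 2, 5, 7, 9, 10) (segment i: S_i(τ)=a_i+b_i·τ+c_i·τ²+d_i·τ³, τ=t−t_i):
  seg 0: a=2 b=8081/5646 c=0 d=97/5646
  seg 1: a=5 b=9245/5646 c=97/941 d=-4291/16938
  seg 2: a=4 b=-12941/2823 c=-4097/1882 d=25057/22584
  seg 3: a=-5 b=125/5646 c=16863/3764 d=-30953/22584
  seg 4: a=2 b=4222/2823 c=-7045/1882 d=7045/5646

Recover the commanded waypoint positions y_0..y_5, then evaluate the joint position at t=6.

y_0=2 y_1=5 y_2=4 y_3=-5 y_4=2 y_5=1
S(6) = -12433/7528

y_0 = S_0(0) = a_0 = 2
y_1 = S_1(0) = a_1 = 5
y_2 = S_2(0) = a_2 = 4
y_3 = S_3(0) = a_3 = -5
y_4 = S_4(0) = a_4 = 2
y_5 = S_4(1) = 1
t_q=6 is in segment 2 (τ=1); S_2(τ)=-12433/7528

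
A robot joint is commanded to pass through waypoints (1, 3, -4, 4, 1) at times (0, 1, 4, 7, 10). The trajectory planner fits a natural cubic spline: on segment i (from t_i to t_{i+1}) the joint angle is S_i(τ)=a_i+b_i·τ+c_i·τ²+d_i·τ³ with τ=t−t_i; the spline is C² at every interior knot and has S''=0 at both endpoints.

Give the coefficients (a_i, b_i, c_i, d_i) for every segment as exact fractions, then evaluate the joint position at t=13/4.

  seg 0: a=1 b=457/162 c=0 d=-133/162
  seg 1: a=3 b=29/81 c=-133/54 d=761/1458
  seg 2: a=-4 b=-53/162 c=181/81 d=-601/1458
  seg 3: a=4 b=158/81 c=-239/162 d=239/1458
S(13/4) = -3131/1152

Δ: Δ0=2, Δ1=-7/3, Δ2=8/3, Δ3=-1
row 1: diag=8, rhs=-26; c'=3/8, d'=-13/4
row 2: denom=12−3·3/8=87/8; d'=(30−3·-13/4)/(87/8)=106/29
row 3: denom=12−3·8/29=324/29; d'=(-22−3·106/29)/(324/29)=-239/81
back: M3=-239/81
back: M2=106/29−8/29·-239/81=362/81
back: M1=-13/4−3/8·362/81=-133/27
M: M0=0, M1=-133/27, M2=362/81, M3=-239/81, M4=0
seg 0: a=1, c=M0/2=0, d=(M1−M0)/(6·1)=-133/162, b=Δ0−h0·(2M0+M1)/6=457/162
seg 1: a=3, c=M1/2=-133/54, d=(M2−M1)/(6·3)=761/1458, b=Δ1−h1·(2M1+M2)/6=29/81
seg 2: a=-4, c=M2/2=181/81, d=(M3−M2)/(6·3)=-601/1458, b=Δ2−h2·(2M2+M3)/6=-53/162
seg 3: a=4, c=M3/2=-239/162, d=(M4−M3)/(6·3)=239/1458, b=Δ3−h3·(2M3+M4)/6=158/81
t_q=13/4 → seg 1, τ=9/4; S=3+29/81·τ+-133/54·τ²+761/1458·τ³=-3131/1152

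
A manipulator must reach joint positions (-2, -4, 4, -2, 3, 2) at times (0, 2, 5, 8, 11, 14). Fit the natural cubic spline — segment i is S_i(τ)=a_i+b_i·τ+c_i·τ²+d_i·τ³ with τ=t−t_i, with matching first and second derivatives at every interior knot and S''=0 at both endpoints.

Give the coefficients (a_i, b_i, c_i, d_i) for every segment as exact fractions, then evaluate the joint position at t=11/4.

  seg 0: a=-2 b=-1099/515 c=0 d=146/515
  seg 1: a=-4 b=653/515 c=876/515 d=-5723/13905
  seg 2: a=4 b=186/515 c=-619/309 d=1879/4635
  seg 3: a=-2 b=-367/515 c=2542/1545 d=-790/2781
  seg 4: a=3 b=767/515 c=-1408/1545 d=1408/13905
S(11/4) = -74683/32960

Δ: Δ0=-1, Δ1=8/3, Δ2=-2, Δ3=5/3, Δ4=-1/3
row 1: diag=10, rhs=22; c'=3/10, d'=11/5
row 2: denom=12−3·3/10=111/10; d'=(-28−3·11/5)/(111/10)=-346/111
row 3: denom=12−3·10/37=414/37; d'=(22−3·-346/111)/(414/37)=580/207
row 4: denom=12−3·37/138=515/46; d'=(-12−3·580/207)/(515/46)=-2816/1545
back: M4=-2816/1545
back: M3=580/207−37/138·-2816/1545=5084/1545
back: M2=-346/111−10/37·5084/1545=-1238/309
back: M1=11/5−3/10·-1238/309=1752/515
M: M0=0, M1=1752/515, M2=-1238/309, M3=5084/1545, M4=-2816/1545, M5=0
seg 0: a=-2, c=M0/2=0, d=(M1−M0)/(6·2)=146/515, b=Δ0−h0·(2M0+M1)/6=-1099/515
seg 1: a=-4, c=M1/2=876/515, d=(M2−M1)/(6·3)=-5723/13905, b=Δ1−h1·(2M1+M2)/6=653/515
seg 2: a=4, c=M2/2=-619/309, d=(M3−M2)/(6·3)=1879/4635, b=Δ2−h2·(2M2+M3)/6=186/515
seg 3: a=-2, c=M3/2=2542/1545, d=(M4−M3)/(6·3)=-790/2781, b=Δ3−h3·(2M3+M4)/6=-367/515
seg 4: a=3, c=M4/2=-1408/1545, d=(M5−M4)/(6·3)=1408/13905, b=Δ4−h4·(2M4+M5)/6=767/515
t_q=11/4 → seg 1, τ=3/4; S=-4+653/515·τ+876/515·τ²+-5723/13905·τ³=-74683/32960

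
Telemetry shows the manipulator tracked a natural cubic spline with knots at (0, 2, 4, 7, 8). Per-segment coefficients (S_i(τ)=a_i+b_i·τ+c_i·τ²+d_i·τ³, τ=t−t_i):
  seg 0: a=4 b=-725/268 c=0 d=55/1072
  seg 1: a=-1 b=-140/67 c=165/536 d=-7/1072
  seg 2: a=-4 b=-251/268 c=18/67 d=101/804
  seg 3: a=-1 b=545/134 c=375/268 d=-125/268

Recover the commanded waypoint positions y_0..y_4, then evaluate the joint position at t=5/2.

y_0 = S_0(0) = a_0 = 4
y_1 = S_1(0) = a_1 = -1
y_2 = S_2(0) = a_2 = -4
y_3 = S_3(0) = a_3 = -1
y_4 = S_3(1) = 4
t_q=5/2 is in segment 1 (τ=1/2); S_1(τ)=-16883/8576

y_0=4 y_1=-1 y_2=-4 y_3=-1 y_4=4
S(5/2) = -16883/8576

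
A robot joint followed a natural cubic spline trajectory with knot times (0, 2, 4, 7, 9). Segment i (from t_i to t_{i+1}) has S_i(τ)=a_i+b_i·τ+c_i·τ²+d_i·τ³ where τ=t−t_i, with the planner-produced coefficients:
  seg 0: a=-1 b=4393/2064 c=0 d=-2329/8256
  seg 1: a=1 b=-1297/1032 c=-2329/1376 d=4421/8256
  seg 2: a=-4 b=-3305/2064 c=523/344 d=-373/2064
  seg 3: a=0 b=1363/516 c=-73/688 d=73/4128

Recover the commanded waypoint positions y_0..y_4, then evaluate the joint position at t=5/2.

y_0 = S_0(0) = a_0 = -1
y_1 = S_1(0) = a_1 = 1
y_2 = S_2(0) = a_2 = -4
y_3 = S_3(0) = a_3 = 0
y_4 = S_3(2) = 5
t_q=5/2 is in segment 1 (τ=1/2); S_1(τ)=339/22016

y_0=-1 y_1=1 y_2=-4 y_3=0 y_4=5
S(5/2) = 339/22016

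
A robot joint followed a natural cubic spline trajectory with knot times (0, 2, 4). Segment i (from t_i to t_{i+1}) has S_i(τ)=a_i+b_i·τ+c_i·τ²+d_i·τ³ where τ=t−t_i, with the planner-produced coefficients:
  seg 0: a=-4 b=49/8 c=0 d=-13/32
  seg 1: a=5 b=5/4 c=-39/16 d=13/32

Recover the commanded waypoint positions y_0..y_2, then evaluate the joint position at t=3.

y_0 = S_0(0) = a_0 = -4
y_1 = S_1(0) = a_1 = 5
y_2 = S_1(2) = 1
t_q=3 is in segment 1 (τ=1); S_1(τ)=135/32

y_0=-4 y_1=5 y_2=1
S(3) = 135/32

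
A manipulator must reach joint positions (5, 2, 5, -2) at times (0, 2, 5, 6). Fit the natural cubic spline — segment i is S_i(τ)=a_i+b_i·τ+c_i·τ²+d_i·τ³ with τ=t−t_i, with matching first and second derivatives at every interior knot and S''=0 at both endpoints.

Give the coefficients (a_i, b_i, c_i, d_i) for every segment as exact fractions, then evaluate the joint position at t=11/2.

Δ: Δ0=-3/2, Δ1=1, Δ2=-7
row 1: diag=10, rhs=15; c'=3/10, d'=3/2
row 2: denom=8−3·3/10=71/10; d'=(-48−3·3/2)/(71/10)=-525/71
back: M2=-525/71
back: M1=3/2−3/10·-525/71=264/71
M: M0=0, M1=264/71, M2=-525/71, M3=0
seg 0: a=5, c=M0/2=0, d=(M1−M0)/(6·2)=22/71, b=Δ0−h0·(2M0+M1)/6=-389/142
seg 1: a=2, c=M1/2=132/71, d=(M2−M1)/(6·3)=-263/426, b=Δ1−h1·(2M1+M2)/6=139/142
seg 2: a=5, c=M2/2=-525/142, d=(M3−M2)/(6·1)=175/142, b=Δ2−h2·(2M2+M3)/6=-322/71
t_q=11/2 → seg 2, τ=1/2; S=5+-322/71·τ+-525/142·τ²+175/142·τ³=2229/1136

  seg 0: a=5 b=-389/142 c=0 d=22/71
  seg 1: a=2 b=139/142 c=132/71 d=-263/426
  seg 2: a=5 b=-322/71 c=-525/142 d=175/142
S(11/2) = 2229/1136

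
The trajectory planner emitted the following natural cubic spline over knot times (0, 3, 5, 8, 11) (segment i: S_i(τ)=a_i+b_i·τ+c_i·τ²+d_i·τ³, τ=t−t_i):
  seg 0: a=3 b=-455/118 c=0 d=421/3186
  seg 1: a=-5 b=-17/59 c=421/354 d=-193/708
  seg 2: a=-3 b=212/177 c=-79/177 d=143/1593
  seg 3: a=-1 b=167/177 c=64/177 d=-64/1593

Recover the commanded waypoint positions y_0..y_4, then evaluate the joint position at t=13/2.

y_0=3 y_1=-5 y_2=-3 y_3=-1 y_4=4
S(13/2) = -899/472

y_0 = S_0(0) = a_0 = 3
y_1 = S_1(0) = a_1 = -5
y_2 = S_2(0) = a_2 = -3
y_3 = S_3(0) = a_3 = -1
y_4 = S_3(3) = 4
t_q=13/2 is in segment 2 (τ=3/2); S_2(τ)=-899/472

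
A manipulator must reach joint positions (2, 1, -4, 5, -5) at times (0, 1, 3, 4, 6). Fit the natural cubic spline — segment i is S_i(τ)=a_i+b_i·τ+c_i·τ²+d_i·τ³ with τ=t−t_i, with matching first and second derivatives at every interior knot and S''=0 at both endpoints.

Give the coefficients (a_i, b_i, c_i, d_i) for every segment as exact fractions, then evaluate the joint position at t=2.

Δ: Δ0=-1, Δ1=-5/2, Δ2=9, Δ3=-5
row 1: diag=6, rhs=-9; c'=1/3, d'=-3/2
row 2: denom=6−2·1/3=16/3; d'=(69−2·-3/2)/(16/3)=27/2
row 3: denom=6−1·3/16=93/16; d'=(-84−1·27/2)/(93/16)=-520/31
back: M3=-520/31
back: M2=27/2−3/16·-520/31=516/31
back: M1=-3/2−1/3·516/31=-437/62
M: M0=0, M1=-437/62, M2=516/31, M3=-520/31, M4=0
seg 0: a=2, c=M0/2=0, d=(M1−M0)/(6·1)=-437/372, b=Δ0−h0·(2M0+M1)/6=65/372
seg 1: a=1, c=M1/2=-437/124, d=(M2−M1)/(6·2)=1469/744, b=Δ1−h1·(2M1+M2)/6=-623/186
seg 2: a=-4, c=M2/2=258/31, d=(M3−M2)/(6·1)=-518/93, b=Δ2−h2·(2M2+M3)/6=581/93
seg 3: a=5, c=M3/2=-260/31, d=(M4−M3)/(6·2)=130/93, b=Δ3−h3·(2M3+M4)/6=575/93
t_q=2 → seg 1, τ=1; S=1+-623/186·τ+-437/124·τ²+1469/744·τ³=-967/248

  seg 0: a=2 b=65/372 c=0 d=-437/372
  seg 1: a=1 b=-623/186 c=-437/124 d=1469/744
  seg 2: a=-4 b=581/93 c=258/31 d=-518/93
  seg 3: a=5 b=575/93 c=-260/31 d=130/93
S(2) = -967/248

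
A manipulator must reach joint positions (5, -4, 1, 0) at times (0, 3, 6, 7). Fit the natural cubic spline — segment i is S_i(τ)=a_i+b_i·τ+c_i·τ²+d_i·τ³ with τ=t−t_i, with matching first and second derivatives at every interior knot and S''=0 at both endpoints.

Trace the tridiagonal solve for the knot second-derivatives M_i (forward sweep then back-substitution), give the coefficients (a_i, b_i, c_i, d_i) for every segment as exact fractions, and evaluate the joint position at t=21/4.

Δ: Δ0=-3, Δ1=5/3, Δ2=-1
row 1: diag=12, rhs=28; c'=1/4, d'=7/3
row 2: denom=8−3·1/4=29/4; d'=(-16−3·7/3)/(29/4)=-92/29
back: M2=-92/29
back: M1=7/3−1/4·-92/29=272/87
M: M0=0, M1=272/87, M2=-92/29, M3=0
seg 0: a=5, c=M0/2=0, d=(M1−M0)/(6·3)=136/783, b=Δ0−h0·(2M0+M1)/6=-397/87
seg 1: a=-4, c=M1/2=136/87, d=(M2−M1)/(6·3)=-274/783, b=Δ1−h1·(2M1+M2)/6=11/87
seg 2: a=1, c=M2/2=-46/29, d=(M3−M2)/(6·1)=46/87, b=Δ2−h2·(2M2+M3)/6=5/87
t_q=21/4 → seg 1, τ=9/4; S=-4+11/87·τ+136/87·τ²+-274/783·τ³=197/928

  seg 0: a=5 b=-397/87 c=0 d=136/783
  seg 1: a=-4 b=11/87 c=136/87 d=-274/783
  seg 2: a=1 b=5/87 c=-46/29 d=46/87
S(21/4) = 197/928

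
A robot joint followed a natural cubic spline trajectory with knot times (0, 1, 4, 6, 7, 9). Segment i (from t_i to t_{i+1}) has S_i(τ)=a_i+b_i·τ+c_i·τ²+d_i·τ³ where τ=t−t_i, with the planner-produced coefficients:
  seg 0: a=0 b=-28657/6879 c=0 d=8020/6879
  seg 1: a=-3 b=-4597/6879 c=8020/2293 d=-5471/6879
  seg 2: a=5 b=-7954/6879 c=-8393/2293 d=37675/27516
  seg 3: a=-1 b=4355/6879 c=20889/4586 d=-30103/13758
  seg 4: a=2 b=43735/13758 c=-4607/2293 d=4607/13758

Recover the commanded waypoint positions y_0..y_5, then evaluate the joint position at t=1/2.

y_0 = S_0(0) = a_0 = 0
y_1 = S_1(0) = a_1 = -3
y_2 = S_2(0) = a_2 = 5
y_3 = S_3(0) = a_3 = -1
y_4 = S_4(0) = a_4 = 2
y_5 = S_4(2) = 3
t_q=1/2 is in segment 0 (τ=1/2); S_0(τ)=-4442/2293

y_0=0 y_1=-3 y_2=5 y_3=-1 y_4=2 y_5=3
S(1/2) = -4442/2293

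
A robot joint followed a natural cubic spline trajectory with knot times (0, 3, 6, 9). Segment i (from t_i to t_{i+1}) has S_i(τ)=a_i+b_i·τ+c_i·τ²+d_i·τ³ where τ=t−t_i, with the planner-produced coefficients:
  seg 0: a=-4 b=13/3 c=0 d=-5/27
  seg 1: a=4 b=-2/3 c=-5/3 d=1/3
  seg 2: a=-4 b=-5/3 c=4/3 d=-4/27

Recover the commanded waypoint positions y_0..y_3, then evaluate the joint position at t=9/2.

y_0 = S_0(0) = a_0 = -4
y_1 = S_1(0) = a_1 = 4
y_2 = S_2(0) = a_2 = -4
y_3 = S_2(3) = -1
t_q=9/2 is in segment 1 (τ=3/2); S_1(τ)=3/8

y_0=-4 y_1=4 y_2=-4 y_3=-1
S(9/2) = 3/8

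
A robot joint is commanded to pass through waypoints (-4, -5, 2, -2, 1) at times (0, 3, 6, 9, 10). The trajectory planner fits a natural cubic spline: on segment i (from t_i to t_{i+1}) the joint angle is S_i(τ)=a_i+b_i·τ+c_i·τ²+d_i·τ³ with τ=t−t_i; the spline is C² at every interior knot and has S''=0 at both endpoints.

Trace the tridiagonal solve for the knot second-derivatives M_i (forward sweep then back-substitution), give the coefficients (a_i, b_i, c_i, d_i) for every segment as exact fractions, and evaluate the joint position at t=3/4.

Δ: Δ0=-1/3, Δ1=7/3, Δ2=-4/3, Δ3=3
row 1: diag=12, rhs=16; c'=1/4, d'=4/3
row 2: denom=12−3·1/4=45/4; d'=(-22−3·4/3)/(45/4)=-104/45
row 3: denom=8−3·4/15=36/5; d'=(26−3·-104/45)/(36/5)=247/54
back: M3=247/54
back: M2=-104/45−4/15·247/54=-286/81
back: M1=4/3−1/4·-286/81=359/162
M: M0=0, M1=359/162, M2=-286/81, M3=247/54, M4=0
seg 0: a=-4, c=M0/2=0, d=(M1−M0)/(6·3)=359/2916, b=Δ0−h0·(2M0+M1)/6=-467/324
seg 1: a=-5, c=M1/2=359/324, d=(M2−M1)/(6·3)=-931/2916, b=Δ1−h1·(2M1+M2)/6=305/162
seg 2: a=2, c=M2/2=-143/81, d=(M3−M2)/(6·3)=1313/2916, b=Δ2−h2·(2M2+M3)/6=-29/324
seg 3: a=-2, c=M3/2=247/108, d=(M4−M3)/(6·1)=-247/324, b=Δ3−h3·(2M3+M4)/6=239/162
t_q=3/4 → seg 0, τ=3/4; S=-4+-467/324·τ+0·τ²+359/2916·τ³=-11587/2304

  seg 0: a=-4 b=-467/324 c=0 d=359/2916
  seg 1: a=-5 b=305/162 c=359/324 d=-931/2916
  seg 2: a=2 b=-29/324 c=-143/81 d=1313/2916
  seg 3: a=-2 b=239/162 c=247/108 d=-247/324
S(3/4) = -11587/2304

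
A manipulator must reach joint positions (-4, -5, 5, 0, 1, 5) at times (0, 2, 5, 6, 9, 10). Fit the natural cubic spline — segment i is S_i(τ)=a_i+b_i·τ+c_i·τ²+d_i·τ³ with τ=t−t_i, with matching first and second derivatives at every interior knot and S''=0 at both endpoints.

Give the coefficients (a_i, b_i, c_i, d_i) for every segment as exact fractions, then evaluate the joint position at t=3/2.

Δ: Δ0=-1/2, Δ1=10/3, Δ2=-5, Δ3=1/3, Δ4=4
row 1: diag=10, rhs=23; c'=3/10, d'=23/10
row 2: denom=8−3·3/10=71/10; d'=(-50−3·23/10)/(71/10)=-569/71
row 3: denom=8−1·10/71=558/71; d'=(32−1·-569/71)/(558/71)=947/186
row 4: denom=8−3·71/186=425/62; d'=(22−3·947/186)/(425/62)=417/425
back: M4=417/425
back: M3=947/186−71/186·417/425=6014/1275
back: M2=-569/71−10/71·6014/1275=-2213/255
back: M1=23/10−3/10·-2213/255=2084/425
M: M0=0, M1=2084/425, M2=-2213/255, M3=6014/1275, M4=417/425, M5=0
seg 0: a=-4, c=M0/2=0, d=(M1−M0)/(6·2)=521/1275, b=Δ0−h0·(2M0+M1)/6=-5443/2550
seg 1: a=-5, c=M1/2=1042/425, d=(M2−M1)/(6·3)=-17317/22950, b=Δ1−h1·(2M1+M2)/6=7061/2550
seg 2: a=5, c=M2/2=-2213/510, d=(M3−M2)/(6·1)=5693/2550, b=Δ2−h2·(2M2+M3)/6=-217/75
seg 3: a=0, c=M3/2=3007/1275, d=(M4−M3)/(6·3)=-4763/22950, b=Δ3−h3·(2M3+M4)/6=-4143/850
seg 4: a=1, c=M4/2=417/850, d=(M5−M4)/(6·1)=-139/850, b=Δ4−h4·(2M4+M5)/6=1561/425
t_q=3/2 → seg 0, τ=3/2; S=-4+-5443/2550·τ+0·τ²+521/1275·τ³=-19797/3400

  seg 0: a=-4 b=-5443/2550 c=0 d=521/1275
  seg 1: a=-5 b=7061/2550 c=1042/425 d=-17317/22950
  seg 2: a=5 b=-217/75 c=-2213/510 d=5693/2550
  seg 3: a=0 b=-4143/850 c=3007/1275 d=-4763/22950
  seg 4: a=1 b=1561/425 c=417/850 d=-139/850
S(3/2) = -19797/3400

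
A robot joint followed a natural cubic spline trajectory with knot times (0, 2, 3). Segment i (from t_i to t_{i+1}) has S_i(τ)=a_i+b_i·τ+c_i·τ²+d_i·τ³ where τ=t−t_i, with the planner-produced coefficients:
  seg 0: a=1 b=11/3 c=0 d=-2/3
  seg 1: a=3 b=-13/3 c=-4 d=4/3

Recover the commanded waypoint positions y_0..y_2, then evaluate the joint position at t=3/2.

y_0=1 y_1=3 y_2=-4
S(3/2) = 17/4

y_0 = S_0(0) = a_0 = 1
y_1 = S_1(0) = a_1 = 3
y_2 = S_1(1) = -4
t_q=3/2 is in segment 0 (τ=3/2); S_0(τ)=17/4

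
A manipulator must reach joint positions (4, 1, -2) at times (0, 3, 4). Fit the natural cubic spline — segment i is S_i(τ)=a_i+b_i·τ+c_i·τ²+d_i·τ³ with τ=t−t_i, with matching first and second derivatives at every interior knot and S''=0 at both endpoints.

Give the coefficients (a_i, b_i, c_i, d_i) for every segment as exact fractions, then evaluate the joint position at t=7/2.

  seg 0: a=4 b=-1/4 c=0 d=-1/12
  seg 1: a=1 b=-5/2 c=-3/4 d=1/4
S(7/2) = -13/32

Δ: Δ0=-1, Δ1=-3
row 1: diag=8, rhs=-12; c'=1/8, d'=-3/2
back: M1=-3/2
M: M0=0, M1=-3/2, M2=0
seg 0: a=4, c=M0/2=0, d=(M1−M0)/(6·3)=-1/12, b=Δ0−h0·(2M0+M1)/6=-1/4
seg 1: a=1, c=M1/2=-3/4, d=(M2−M1)/(6·1)=1/4, b=Δ1−h1·(2M1+M2)/6=-5/2
t_q=7/2 → seg 1, τ=1/2; S=1+-5/2·τ+-3/4·τ²+1/4·τ³=-13/32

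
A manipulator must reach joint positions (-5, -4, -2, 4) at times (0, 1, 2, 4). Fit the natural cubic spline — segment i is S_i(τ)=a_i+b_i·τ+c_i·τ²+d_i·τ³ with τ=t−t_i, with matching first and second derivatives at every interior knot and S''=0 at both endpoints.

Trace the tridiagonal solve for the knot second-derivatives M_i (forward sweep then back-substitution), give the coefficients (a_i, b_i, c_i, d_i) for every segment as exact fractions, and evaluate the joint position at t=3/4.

Δ: Δ0=1, Δ1=2, Δ2=3
row 1: diag=4, rhs=6; c'=1/4, d'=3/2
row 2: denom=6−1·1/4=23/4; d'=(6−1·3/2)/(23/4)=18/23
back: M2=18/23
back: M1=3/2−1/4·18/23=30/23
M: M0=0, M1=30/23, M2=18/23, M3=0
seg 0: a=-5, c=M0/2=0, d=(M1−M0)/(6·1)=5/23, b=Δ0−h0·(2M0+M1)/6=18/23
seg 1: a=-4, c=M1/2=15/23, d=(M2−M1)/(6·1)=-2/23, b=Δ1−h1·(2M1+M2)/6=33/23
seg 2: a=-2, c=M2/2=9/23, d=(M3−M2)/(6·2)=-3/46, b=Δ2−h2·(2M2+M3)/6=57/23
t_q=3/4 → seg 0, τ=3/4; S=-5+18/23·τ+0·τ²+5/23·τ³=-6361/1472

  seg 0: a=-5 b=18/23 c=0 d=5/23
  seg 1: a=-4 b=33/23 c=15/23 d=-2/23
  seg 2: a=-2 b=57/23 c=9/23 d=-3/46
S(3/4) = -6361/1472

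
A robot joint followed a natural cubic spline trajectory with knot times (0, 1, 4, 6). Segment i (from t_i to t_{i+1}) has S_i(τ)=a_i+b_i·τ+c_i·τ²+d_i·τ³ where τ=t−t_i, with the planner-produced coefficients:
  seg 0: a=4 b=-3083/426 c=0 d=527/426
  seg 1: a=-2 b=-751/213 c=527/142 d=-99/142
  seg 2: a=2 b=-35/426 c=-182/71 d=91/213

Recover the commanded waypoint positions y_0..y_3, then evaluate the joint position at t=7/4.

y_0 = S_0(0) = a_0 = 4
y_1 = S_1(0) = a_1 = -2
y_2 = S_2(0) = a_2 = 2
y_3 = S_2(2) = -5
t_q=7/4 is in segment 1 (τ=3/4); S_1(τ)=-25909/9088

y_0=4 y_1=-2 y_2=2 y_3=-5
S(7/4) = -25909/9088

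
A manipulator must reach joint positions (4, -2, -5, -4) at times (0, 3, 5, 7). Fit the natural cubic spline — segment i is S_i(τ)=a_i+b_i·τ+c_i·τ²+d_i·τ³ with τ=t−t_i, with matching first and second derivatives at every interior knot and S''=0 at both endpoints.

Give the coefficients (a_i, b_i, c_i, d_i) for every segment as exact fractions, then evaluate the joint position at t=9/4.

Δ: Δ0=-2, Δ1=-3/2, Δ2=1/2
row 1: diag=10, rhs=3; c'=1/5, d'=3/10
row 2: denom=8−2·1/5=38/5; d'=(12−2·3/10)/(38/5)=3/2
back: M2=3/2
back: M1=3/10−1/5·3/2=0
M: M0=0, M1=0, M2=3/2, M3=0
seg 0: a=4, c=M0/2=0, d=(M1−M0)/(6·3)=0, b=Δ0−h0·(2M0+M1)/6=-2
seg 1: a=-2, c=M1/2=0, d=(M2−M1)/(6·2)=1/8, b=Δ1−h1·(2M1+M2)/6=-2
seg 2: a=-5, c=M2/2=3/4, d=(M3−M2)/(6·2)=-1/8, b=Δ2−h2·(2M2+M3)/6=-1/2
t_q=9/4 → seg 0, τ=9/4; S=4+-2·τ+0·τ²+0·τ³=-1/2

  seg 0: a=4 b=-2 c=0 d=0
  seg 1: a=-2 b=-2 c=0 d=1/8
  seg 2: a=-5 b=-1/2 c=3/4 d=-1/8
S(9/4) = -1/2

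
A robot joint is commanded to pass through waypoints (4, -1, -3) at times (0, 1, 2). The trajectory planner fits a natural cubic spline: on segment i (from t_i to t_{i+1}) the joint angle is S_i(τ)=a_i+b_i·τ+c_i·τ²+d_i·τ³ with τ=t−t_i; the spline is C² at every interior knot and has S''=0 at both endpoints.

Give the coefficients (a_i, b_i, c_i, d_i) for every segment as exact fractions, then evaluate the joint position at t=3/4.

  seg 0: a=4 b=-23/4 c=0 d=3/4
  seg 1: a=-1 b=-7/2 c=9/4 d=-3/4
S(3/4) = 1/256

Δ: Δ0=-5, Δ1=-2
row 1: diag=4, rhs=18; c'=1/4, d'=9/2
back: M1=9/2
M: M0=0, M1=9/2, M2=0
seg 0: a=4, c=M0/2=0, d=(M1−M0)/(6·1)=3/4, b=Δ0−h0·(2M0+M1)/6=-23/4
seg 1: a=-1, c=M1/2=9/4, d=(M2−M1)/(6·1)=-3/4, b=Δ1−h1·(2M1+M2)/6=-7/2
t_q=3/4 → seg 0, τ=3/4; S=4+-23/4·τ+0·τ²+3/4·τ³=1/256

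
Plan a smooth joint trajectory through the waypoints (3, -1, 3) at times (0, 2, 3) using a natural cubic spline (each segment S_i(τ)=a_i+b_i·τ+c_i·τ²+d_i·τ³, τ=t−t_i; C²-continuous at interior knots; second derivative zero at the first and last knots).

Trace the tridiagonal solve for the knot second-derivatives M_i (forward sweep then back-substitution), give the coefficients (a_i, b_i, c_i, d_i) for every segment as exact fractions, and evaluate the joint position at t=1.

  seg 0: a=3 b=-4 c=0 d=1/2
  seg 1: a=-1 b=2 c=3 d=-1
S(1) = -1/2

Δ: Δ0=-2, Δ1=4
row 1: diag=6, rhs=36; c'=1/6, d'=6
back: M1=6
M: M0=0, M1=6, M2=0
seg 0: a=3, c=M0/2=0, d=(M1−M0)/(6·2)=1/2, b=Δ0−h0·(2M0+M1)/6=-4
seg 1: a=-1, c=M1/2=3, d=(M2−M1)/(6·1)=-1, b=Δ1−h1·(2M1+M2)/6=2
t_q=1 → seg 0, τ=1; S=3+-4·τ+0·τ²+1/2·τ³=-1/2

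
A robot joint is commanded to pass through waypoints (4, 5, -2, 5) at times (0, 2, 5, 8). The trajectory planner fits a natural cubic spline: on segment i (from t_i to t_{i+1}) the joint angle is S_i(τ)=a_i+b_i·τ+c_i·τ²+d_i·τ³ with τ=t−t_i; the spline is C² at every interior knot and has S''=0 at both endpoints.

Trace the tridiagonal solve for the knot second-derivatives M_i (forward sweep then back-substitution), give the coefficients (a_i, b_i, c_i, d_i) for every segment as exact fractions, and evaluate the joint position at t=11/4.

Δ: Δ0=1/2, Δ1=-7/3, Δ2=7/3
row 1: diag=10, rhs=-17; c'=3/10, d'=-17/10
row 2: denom=12−3·3/10=111/10; d'=(28−3·-17/10)/(111/10)=331/111
back: M2=331/111
back: M1=-17/10−3/10·331/111=-96/37
M: M0=0, M1=-96/37, M2=331/111, M3=0
seg 0: a=4, c=M0/2=0, d=(M1−M0)/(6·2)=-8/37, b=Δ0−h0·(2M0+M1)/6=101/74
seg 1: a=5, c=M1/2=-48/37, d=(M2−M1)/(6·3)=619/1998, b=Δ1−h1·(2M1+M2)/6=-91/74
seg 2: a=-2, c=M2/2=331/222, d=(M3−M2)/(6·3)=-331/1998, b=Δ2−h2·(2M2+M3)/6=-24/37
t_q=11/4 → seg 1, τ=3/4; S=5+-91/74·τ+-48/37·τ²+619/1998·τ³=16475/4736

  seg 0: a=4 b=101/74 c=0 d=-8/37
  seg 1: a=5 b=-91/74 c=-48/37 d=619/1998
  seg 2: a=-2 b=-24/37 c=331/222 d=-331/1998
S(11/4) = 16475/4736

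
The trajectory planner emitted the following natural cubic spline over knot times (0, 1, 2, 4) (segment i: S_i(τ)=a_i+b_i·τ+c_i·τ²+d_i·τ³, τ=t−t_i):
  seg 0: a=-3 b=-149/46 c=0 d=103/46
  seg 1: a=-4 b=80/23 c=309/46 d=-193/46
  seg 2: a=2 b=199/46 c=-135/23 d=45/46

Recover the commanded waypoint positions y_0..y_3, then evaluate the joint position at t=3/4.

y_0 = S_0(0) = a_0 = -3
y_1 = S_1(0) = a_1 = -4
y_2 = S_2(0) = a_2 = 2
y_3 = S_2(2) = -5
t_q=3/4 is in segment 0 (τ=3/4); S_0(τ)=-13203/2944

y_0=-3 y_1=-4 y_2=2 y_3=-5
S(3/4) = -13203/2944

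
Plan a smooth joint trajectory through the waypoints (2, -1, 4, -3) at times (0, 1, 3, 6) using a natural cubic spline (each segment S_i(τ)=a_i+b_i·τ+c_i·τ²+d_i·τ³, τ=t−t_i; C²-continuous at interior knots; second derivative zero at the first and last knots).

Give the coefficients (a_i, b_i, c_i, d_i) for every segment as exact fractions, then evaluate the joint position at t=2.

  seg 0: a=2 b=-349/84 c=0 d=97/84
  seg 1: a=-1 b=-29/42 c=97/28 d=-157/168
  seg 2: a=4 b=41/21 c=-15/7 d=5/21
S(2) = 47/56

Δ: Δ0=-3, Δ1=5/2, Δ2=-7/3
row 1: diag=6, rhs=33; c'=1/3, d'=11/2
row 2: denom=10−2·1/3=28/3; d'=(-29−2·11/2)/(28/3)=-30/7
back: M2=-30/7
back: M1=11/2−1/3·-30/7=97/14
M: M0=0, M1=97/14, M2=-30/7, M3=0
seg 0: a=2, c=M0/2=0, d=(M1−M0)/(6·1)=97/84, b=Δ0−h0·(2M0+M1)/6=-349/84
seg 1: a=-1, c=M1/2=97/28, d=(M2−M1)/(6·2)=-157/168, b=Δ1−h1·(2M1+M2)/6=-29/42
seg 2: a=4, c=M2/2=-15/7, d=(M3−M2)/(6·3)=5/21, b=Δ2−h2·(2M2+M3)/6=41/21
t_q=2 → seg 1, τ=1; S=-1+-29/42·τ+97/28·τ²+-157/168·τ³=47/56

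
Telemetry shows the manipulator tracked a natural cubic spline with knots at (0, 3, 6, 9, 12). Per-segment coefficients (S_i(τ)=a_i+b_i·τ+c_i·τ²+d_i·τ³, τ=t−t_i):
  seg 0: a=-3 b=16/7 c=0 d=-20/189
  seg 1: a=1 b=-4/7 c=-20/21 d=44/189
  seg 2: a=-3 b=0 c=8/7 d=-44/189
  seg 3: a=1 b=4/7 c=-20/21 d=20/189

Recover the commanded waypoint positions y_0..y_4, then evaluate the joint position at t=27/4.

y_0=-3 y_1=1 y_2=-3 y_3=1 y_4=-3
S(27/4) = -275/112

y_0 = S_0(0) = a_0 = -3
y_1 = S_1(0) = a_1 = 1
y_2 = S_2(0) = a_2 = -3
y_3 = S_3(0) = a_3 = 1
y_4 = S_3(3) = -3
t_q=27/4 is in segment 2 (τ=3/4); S_2(τ)=-275/112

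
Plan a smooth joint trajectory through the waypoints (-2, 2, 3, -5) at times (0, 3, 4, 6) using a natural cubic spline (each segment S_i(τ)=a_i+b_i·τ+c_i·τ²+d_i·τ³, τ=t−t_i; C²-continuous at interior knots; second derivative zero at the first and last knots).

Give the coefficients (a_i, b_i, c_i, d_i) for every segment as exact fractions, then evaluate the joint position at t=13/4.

Δ: Δ0=4/3, Δ1=1, Δ2=-4
row 1: diag=8, rhs=-2; c'=1/8, d'=-1/4
row 2: denom=6−1·1/8=47/8; d'=(-30−1·-1/4)/(47/8)=-238/47
back: M2=-238/47
back: M1=-1/4−1/8·-238/47=18/47
M: M0=0, M1=18/47, M2=-238/47, M3=0
seg 0: a=-2, c=M0/2=0, d=(M1−M0)/(6·3)=1/47, b=Δ0−h0·(2M0+M1)/6=161/141
seg 1: a=2, c=M1/2=9/47, d=(M2−M1)/(6·1)=-128/141, b=Δ1−h1·(2M1+M2)/6=242/141
seg 2: a=3, c=M2/2=-119/47, d=(M3−M2)/(6·2)=119/282, b=Δ2−h2·(2M2+M3)/6=-88/141
t_q=13/4 → seg 1, τ=1/4; S=2+242/141·τ+9/47·τ²+-128/141·τ³=1825/752

  seg 0: a=-2 b=161/141 c=0 d=1/47
  seg 1: a=2 b=242/141 c=9/47 d=-128/141
  seg 2: a=3 b=-88/141 c=-119/47 d=119/282
S(13/4) = 1825/752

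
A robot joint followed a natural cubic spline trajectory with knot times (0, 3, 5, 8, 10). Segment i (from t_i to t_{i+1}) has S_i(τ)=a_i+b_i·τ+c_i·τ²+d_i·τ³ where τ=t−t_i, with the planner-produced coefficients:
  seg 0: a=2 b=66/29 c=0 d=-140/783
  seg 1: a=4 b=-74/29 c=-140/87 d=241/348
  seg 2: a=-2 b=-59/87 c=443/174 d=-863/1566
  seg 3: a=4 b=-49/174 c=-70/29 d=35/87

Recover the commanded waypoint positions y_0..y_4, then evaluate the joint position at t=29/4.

y_0=2 y_1=4 y_2=-2 y_3=4 y_4=-3
S(29/4) = 395/128

y_0 = S_0(0) = a_0 = 2
y_1 = S_1(0) = a_1 = 4
y_2 = S_2(0) = a_2 = -2
y_3 = S_3(0) = a_3 = 4
y_4 = S_3(2) = -3
t_q=29/4 is in segment 2 (τ=9/4); S_2(τ)=395/128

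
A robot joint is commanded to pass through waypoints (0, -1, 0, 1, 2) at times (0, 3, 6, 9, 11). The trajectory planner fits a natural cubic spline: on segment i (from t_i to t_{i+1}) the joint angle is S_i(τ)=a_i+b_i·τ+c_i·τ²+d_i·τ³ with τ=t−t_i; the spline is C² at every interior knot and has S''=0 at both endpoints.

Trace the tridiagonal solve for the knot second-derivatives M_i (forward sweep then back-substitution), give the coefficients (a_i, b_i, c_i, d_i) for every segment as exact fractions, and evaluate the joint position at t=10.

  seg 0: a=0 b=-427/828 c=0 d=151/7452
  seg 1: a=-1 b=13/414 c=151/828 d=-203/7452
  seg 2: a=0 b=323/828 c=-13/207 d=109/7452
  seg 3: a=1 b=169/414 c=19/276 d=-19/1656
S(10) = 809/552

Δ: Δ0=-1/3, Δ1=1/3, Δ2=1/3, Δ3=1/2
row 1: diag=12, rhs=4; c'=1/4, d'=1/3
row 2: denom=12−3·1/4=45/4; d'=(0−3·1/3)/(45/4)=-4/45
row 3: denom=10−3·4/15=46/5; d'=(1−3·-4/45)/(46/5)=19/138
back: M3=19/138
back: M2=-4/45−4/15·19/138=-26/207
back: M1=1/3−1/4·-26/207=151/414
M: M0=0, M1=151/414, M2=-26/207, M3=19/138, M4=0
seg 0: a=0, c=M0/2=0, d=(M1−M0)/(6·3)=151/7452, b=Δ0−h0·(2M0+M1)/6=-427/828
seg 1: a=-1, c=M1/2=151/828, d=(M2−M1)/(6·3)=-203/7452, b=Δ1−h1·(2M1+M2)/6=13/414
seg 2: a=0, c=M2/2=-13/207, d=(M3−M2)/(6·3)=109/7452, b=Δ2−h2·(2M2+M3)/6=323/828
seg 3: a=1, c=M3/2=19/276, d=(M4−M3)/(6·2)=-19/1656, b=Δ3−h3·(2M3+M4)/6=169/414
t_q=10 → seg 3, τ=1; S=1+169/414·τ+19/276·τ²+-19/1656·τ³=809/552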